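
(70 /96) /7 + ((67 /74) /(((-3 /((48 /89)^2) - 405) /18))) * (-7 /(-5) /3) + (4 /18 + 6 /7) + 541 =32247904445377 /59479847280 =542.17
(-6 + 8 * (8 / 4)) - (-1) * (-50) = -40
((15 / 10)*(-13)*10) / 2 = -195 / 2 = -97.50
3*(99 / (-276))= -99 / 92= -1.08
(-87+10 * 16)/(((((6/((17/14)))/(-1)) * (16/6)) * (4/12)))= -3723/224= -16.62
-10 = -10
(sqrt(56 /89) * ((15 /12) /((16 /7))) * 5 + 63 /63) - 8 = -7 + 175 * sqrt(1246) /2848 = -4.83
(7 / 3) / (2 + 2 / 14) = 49 / 45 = 1.09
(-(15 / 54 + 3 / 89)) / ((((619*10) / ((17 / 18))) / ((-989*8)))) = 8389687 / 22311855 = 0.38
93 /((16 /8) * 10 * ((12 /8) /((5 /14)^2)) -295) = -465 /299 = -1.56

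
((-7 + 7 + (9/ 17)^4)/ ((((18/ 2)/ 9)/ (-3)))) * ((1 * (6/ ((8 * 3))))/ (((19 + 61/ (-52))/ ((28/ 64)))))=-199017/ 137642608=-0.00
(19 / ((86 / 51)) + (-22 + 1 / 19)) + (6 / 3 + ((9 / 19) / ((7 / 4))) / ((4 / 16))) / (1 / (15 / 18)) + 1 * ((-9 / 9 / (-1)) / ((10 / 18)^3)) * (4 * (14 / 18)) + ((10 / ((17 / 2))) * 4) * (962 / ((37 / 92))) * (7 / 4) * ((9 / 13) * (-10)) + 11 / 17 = -9943418439791 / 72917250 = -136365.79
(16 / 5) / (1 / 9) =28.80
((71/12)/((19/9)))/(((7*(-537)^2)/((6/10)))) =71/85229060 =0.00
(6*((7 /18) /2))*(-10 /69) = -35 /207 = -0.17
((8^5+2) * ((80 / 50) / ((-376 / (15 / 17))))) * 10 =-983100 / 799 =-1230.41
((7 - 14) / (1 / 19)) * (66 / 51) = -2926 / 17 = -172.12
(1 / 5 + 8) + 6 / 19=809 / 95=8.52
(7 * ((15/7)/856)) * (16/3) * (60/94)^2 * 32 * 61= 17568000/236363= 74.33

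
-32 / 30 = -16 / 15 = -1.07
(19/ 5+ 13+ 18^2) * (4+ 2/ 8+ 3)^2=179133/ 10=17913.30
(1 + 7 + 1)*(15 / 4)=135 / 4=33.75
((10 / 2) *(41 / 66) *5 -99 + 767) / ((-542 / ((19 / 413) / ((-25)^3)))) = 857147 / 230841187500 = 0.00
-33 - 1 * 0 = -33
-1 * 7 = -7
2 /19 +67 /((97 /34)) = 43476 /1843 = 23.59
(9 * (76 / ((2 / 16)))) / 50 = 109.44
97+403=500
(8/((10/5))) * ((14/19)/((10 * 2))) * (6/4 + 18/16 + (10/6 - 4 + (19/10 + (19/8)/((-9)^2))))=12593/38475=0.33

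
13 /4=3.25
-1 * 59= -59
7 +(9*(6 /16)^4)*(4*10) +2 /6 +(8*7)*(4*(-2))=-665929 /1536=-433.55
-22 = -22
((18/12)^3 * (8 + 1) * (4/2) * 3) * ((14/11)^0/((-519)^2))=81/119716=0.00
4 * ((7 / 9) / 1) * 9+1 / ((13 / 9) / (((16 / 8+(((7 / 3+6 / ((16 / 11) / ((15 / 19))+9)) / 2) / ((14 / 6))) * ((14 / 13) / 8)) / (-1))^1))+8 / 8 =66654667 / 2418728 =27.56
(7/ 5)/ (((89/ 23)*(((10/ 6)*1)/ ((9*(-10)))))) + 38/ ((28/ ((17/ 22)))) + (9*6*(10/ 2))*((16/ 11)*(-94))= -36934.85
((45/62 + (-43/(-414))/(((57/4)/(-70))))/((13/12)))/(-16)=-157715/12679992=-0.01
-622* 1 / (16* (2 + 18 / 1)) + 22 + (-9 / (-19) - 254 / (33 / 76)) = -56624597 / 100320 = -564.44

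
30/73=0.41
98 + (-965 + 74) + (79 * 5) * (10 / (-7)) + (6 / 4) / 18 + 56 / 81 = -1356.51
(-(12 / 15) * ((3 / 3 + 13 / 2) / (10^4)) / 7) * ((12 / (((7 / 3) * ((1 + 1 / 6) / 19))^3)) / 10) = -90003798 / 2573571875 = -0.03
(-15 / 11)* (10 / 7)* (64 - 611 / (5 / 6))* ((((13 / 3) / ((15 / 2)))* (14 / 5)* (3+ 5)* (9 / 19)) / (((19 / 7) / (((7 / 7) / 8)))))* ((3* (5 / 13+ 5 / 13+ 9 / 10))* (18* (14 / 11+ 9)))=340803.92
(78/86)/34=39/1462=0.03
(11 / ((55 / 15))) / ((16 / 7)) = 21 / 16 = 1.31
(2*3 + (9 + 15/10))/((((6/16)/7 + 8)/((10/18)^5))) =87500/807003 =0.11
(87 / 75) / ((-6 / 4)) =-58 / 75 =-0.77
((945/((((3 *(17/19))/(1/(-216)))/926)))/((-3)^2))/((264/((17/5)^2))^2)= -302537627/940896000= -0.32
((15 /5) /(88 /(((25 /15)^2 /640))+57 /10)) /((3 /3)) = 10 /67603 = 0.00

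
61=61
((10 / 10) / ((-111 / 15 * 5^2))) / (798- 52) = -1 / 138010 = -0.00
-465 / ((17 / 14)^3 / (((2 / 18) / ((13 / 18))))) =-2551920 / 63869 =-39.96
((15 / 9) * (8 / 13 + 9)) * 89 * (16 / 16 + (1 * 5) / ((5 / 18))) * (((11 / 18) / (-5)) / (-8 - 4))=2325125 / 8424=276.01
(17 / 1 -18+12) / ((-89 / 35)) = -385 / 89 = -4.33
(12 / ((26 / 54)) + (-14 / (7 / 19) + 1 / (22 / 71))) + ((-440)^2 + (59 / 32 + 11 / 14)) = 6201163923 / 32032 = 193592.78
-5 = -5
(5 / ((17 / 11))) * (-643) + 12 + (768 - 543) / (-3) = -36436 / 17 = -2143.29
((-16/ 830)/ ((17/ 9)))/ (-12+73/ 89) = 6408/ 7019725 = 0.00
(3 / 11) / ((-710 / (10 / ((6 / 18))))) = -9 / 781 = -0.01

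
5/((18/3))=5/6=0.83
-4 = -4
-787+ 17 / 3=-2344 / 3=-781.33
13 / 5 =2.60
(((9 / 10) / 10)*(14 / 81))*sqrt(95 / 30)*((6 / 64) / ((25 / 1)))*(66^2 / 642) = 0.00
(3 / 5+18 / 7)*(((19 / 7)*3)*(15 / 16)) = 18981 / 784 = 24.21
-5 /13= -0.38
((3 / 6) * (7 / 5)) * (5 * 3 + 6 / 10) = 273 / 25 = 10.92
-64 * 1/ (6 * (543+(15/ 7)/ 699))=-26096/ 1328457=-0.02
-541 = -541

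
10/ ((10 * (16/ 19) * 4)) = 19/ 64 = 0.30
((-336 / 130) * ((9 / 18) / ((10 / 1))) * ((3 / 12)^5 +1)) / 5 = -861 / 33280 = -0.03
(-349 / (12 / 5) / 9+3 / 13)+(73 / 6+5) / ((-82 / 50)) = -1519351 / 57564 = -26.39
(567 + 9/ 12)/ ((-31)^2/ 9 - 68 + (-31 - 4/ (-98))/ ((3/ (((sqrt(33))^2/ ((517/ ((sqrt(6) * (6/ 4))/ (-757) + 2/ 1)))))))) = 20943718929022795353/ 1381874706511404190 - 1459482211474371 * sqrt(6)/ 2763749413022808380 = 15.15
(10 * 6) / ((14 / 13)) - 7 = 341 / 7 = 48.71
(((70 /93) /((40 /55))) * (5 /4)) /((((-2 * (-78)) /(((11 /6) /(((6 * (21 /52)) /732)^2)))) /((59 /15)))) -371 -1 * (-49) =1624797943 /316386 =5135.49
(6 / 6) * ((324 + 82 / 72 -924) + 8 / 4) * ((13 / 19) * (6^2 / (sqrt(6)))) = -279331 * sqrt(6) / 114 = -6001.92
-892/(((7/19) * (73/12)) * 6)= -33896/511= -66.33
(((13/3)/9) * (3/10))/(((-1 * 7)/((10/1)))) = -0.21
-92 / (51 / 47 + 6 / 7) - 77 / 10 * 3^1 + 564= 3153671 / 6390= 493.53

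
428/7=61.14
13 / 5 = 2.60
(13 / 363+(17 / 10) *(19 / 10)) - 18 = -534851 / 36300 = -14.73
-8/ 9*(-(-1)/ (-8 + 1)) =8/ 63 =0.13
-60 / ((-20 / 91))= 273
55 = 55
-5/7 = -0.71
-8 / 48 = -0.17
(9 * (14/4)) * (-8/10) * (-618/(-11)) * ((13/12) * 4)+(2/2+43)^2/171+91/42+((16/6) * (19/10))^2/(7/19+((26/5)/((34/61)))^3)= -6121.53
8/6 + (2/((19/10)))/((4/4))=136/57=2.39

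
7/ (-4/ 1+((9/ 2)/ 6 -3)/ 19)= -532/ 313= -1.70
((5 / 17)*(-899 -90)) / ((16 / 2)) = -4945 / 136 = -36.36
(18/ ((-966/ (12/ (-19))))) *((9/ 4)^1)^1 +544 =1664177/ 3059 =544.03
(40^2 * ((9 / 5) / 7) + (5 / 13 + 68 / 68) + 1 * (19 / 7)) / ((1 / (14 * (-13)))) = -75626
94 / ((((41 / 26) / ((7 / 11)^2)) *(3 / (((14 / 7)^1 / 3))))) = 239512 / 44649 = 5.36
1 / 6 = 0.17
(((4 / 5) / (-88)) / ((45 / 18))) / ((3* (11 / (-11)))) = 1 / 825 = 0.00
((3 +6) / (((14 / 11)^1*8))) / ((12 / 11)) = 363 / 448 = 0.81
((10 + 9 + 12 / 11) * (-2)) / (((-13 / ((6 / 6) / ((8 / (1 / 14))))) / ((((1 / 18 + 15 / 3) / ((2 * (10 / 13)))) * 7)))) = 20111 / 31680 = 0.63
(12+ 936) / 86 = 474 / 43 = 11.02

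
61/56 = 1.09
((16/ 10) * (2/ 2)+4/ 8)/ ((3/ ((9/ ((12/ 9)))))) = 189/ 40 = 4.72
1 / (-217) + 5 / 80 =201 / 3472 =0.06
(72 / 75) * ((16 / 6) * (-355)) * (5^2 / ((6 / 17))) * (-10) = 1931200 / 3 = 643733.33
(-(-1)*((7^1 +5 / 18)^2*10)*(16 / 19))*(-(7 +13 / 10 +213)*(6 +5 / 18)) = -8582868218 / 13851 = -619656.94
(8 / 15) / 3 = 8 / 45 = 0.18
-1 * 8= -8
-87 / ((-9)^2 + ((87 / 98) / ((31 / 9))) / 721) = -63521542 / 59141007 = -1.07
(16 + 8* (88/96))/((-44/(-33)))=35/2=17.50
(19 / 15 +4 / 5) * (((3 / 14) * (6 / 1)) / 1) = 93 / 35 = 2.66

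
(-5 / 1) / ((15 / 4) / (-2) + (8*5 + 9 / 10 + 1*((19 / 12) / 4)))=-1200 / 9461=-0.13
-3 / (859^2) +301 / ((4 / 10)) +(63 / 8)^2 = 38464998457 / 47224384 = 814.52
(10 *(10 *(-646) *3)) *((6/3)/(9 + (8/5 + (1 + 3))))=-1938000/73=-26547.95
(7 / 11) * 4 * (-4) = -112 / 11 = -10.18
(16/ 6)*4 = 32/ 3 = 10.67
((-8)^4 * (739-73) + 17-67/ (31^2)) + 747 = 2622280633/ 961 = 2728699.93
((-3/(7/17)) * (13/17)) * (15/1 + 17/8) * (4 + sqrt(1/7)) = -5343/14- 5343 * sqrt(7)/392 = -417.70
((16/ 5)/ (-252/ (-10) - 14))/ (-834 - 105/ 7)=-2/ 5943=-0.00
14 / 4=7 / 2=3.50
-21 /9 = -7 /3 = -2.33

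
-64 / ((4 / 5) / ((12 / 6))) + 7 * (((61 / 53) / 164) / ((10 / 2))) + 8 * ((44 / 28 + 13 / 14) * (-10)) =-15645173 / 43460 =-359.99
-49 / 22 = -2.23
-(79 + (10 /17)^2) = -22931 /289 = -79.35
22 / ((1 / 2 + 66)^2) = 88 / 17689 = 0.00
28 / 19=1.47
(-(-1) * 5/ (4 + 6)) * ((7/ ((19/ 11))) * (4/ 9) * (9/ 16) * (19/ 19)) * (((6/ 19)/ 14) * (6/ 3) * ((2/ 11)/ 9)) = 1/ 2166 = 0.00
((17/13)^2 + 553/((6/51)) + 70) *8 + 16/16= 6452197/169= 38178.68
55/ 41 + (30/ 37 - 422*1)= -419.85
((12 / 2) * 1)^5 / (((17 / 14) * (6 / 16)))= 290304 / 17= 17076.71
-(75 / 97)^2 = -5625 / 9409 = -0.60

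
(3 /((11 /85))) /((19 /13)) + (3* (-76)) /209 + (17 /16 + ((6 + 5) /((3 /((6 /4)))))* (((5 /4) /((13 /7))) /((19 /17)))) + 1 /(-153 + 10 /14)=2623967 /137104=19.14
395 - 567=-172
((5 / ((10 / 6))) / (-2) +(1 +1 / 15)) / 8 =-13 / 240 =-0.05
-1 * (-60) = 60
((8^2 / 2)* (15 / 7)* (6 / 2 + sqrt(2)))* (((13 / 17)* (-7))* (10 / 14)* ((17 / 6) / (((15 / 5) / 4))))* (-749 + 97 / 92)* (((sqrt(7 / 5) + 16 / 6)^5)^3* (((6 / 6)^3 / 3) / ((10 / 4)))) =9541792* (sqrt(2) + 3)* (3* sqrt(35) + 40)^15 / 42300549810791015625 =263765804318946.58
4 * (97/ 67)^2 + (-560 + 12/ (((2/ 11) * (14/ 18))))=-14666962/ 31423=-466.76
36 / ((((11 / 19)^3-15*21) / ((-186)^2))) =-4271291352 / 1079627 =-3956.27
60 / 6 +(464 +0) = 474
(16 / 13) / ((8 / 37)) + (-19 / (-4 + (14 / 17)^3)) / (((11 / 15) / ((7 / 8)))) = 79174517 / 6447584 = 12.28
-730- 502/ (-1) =-228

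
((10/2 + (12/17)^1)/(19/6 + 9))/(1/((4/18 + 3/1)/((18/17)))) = 2813/1971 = 1.43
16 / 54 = 8 / 27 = 0.30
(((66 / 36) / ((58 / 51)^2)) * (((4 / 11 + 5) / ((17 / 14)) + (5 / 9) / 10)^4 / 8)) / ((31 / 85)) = 256857968708253125 / 1321093044919296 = 194.43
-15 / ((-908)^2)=-0.00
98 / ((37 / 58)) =5684 / 37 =153.62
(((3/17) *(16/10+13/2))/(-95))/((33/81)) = -6561/177650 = -0.04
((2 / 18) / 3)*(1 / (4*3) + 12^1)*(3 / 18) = 0.07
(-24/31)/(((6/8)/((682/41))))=-704/41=-17.17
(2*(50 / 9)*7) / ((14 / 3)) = 50 / 3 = 16.67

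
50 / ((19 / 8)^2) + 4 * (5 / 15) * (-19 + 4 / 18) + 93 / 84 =-4111651 / 272916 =-15.07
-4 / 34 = -2 / 17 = -0.12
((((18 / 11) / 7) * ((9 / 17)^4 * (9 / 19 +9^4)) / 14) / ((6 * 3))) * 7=408973374 / 122191223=3.35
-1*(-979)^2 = -958441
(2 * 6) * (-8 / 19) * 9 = -864 / 19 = -45.47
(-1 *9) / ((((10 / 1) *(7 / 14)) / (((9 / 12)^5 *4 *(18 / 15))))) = -6561 / 3200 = -2.05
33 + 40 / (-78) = 1267 / 39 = 32.49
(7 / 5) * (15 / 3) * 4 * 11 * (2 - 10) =-2464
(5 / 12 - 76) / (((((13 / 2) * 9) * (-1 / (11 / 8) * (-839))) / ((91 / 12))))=-69839 / 4349376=-0.02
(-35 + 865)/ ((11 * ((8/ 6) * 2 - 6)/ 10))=-226.36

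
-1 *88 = -88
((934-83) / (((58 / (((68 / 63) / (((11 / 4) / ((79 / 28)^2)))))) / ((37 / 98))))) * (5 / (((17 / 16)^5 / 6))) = 515140136468480 / 1343376736779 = 383.47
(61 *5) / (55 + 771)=305 / 826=0.37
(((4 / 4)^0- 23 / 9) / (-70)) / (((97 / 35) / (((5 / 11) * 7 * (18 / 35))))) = 14 / 1067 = 0.01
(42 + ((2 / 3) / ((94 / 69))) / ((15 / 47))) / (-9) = -653 / 135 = -4.84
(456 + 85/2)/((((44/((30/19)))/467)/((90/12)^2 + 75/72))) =478617.39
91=91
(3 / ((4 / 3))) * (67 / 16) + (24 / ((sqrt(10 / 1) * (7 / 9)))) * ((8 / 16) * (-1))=4.54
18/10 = 9/5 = 1.80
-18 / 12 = -3 / 2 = -1.50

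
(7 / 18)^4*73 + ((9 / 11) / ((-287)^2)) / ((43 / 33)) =620796489043 / 371811030192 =1.67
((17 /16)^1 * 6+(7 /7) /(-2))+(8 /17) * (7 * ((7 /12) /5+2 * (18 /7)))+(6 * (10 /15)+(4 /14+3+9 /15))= 443911 /14280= 31.09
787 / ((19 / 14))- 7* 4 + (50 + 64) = 12652 / 19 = 665.89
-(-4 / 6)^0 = -1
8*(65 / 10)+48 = 100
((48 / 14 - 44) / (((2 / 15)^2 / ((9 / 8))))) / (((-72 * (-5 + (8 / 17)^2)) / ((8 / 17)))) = -271575 / 77336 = -3.51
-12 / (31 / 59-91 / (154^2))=-2398704 / 104261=-23.01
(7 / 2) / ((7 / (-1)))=-1 / 2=-0.50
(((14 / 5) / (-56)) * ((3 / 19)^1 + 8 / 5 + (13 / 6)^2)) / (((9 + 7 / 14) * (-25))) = 22067 / 16245000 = 0.00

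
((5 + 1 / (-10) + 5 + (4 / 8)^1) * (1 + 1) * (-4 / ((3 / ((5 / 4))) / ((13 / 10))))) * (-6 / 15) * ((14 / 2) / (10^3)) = 0.13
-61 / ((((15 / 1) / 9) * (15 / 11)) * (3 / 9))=-2013 / 25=-80.52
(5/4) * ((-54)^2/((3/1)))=1215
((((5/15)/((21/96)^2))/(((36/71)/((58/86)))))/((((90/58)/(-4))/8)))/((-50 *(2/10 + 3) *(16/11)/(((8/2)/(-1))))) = -3.28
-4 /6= -2 /3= -0.67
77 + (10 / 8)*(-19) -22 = 125 / 4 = 31.25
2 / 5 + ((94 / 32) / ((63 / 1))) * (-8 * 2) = -0.35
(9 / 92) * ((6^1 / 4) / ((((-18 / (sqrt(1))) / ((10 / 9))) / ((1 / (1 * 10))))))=-1 / 1104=-0.00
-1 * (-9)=9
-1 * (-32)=32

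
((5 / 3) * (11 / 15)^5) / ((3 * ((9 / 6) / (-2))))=-644204 / 4100625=-0.16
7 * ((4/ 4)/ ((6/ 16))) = 56/ 3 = 18.67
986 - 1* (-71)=1057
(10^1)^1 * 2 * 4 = 80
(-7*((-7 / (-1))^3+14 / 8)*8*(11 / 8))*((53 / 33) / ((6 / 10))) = -71056.81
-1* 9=-9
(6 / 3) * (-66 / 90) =-22 / 15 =-1.47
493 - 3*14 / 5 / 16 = 19699 / 40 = 492.48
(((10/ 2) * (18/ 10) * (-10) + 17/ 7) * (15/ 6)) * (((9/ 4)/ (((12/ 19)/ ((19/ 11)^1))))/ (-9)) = 1106465/ 7392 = 149.68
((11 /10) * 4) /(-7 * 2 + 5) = -22 /45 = -0.49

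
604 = 604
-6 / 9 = -2 / 3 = -0.67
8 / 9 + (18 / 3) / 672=905 / 1008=0.90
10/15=2/3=0.67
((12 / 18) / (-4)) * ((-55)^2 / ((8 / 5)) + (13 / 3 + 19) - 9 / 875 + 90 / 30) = -40255909 / 126000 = -319.49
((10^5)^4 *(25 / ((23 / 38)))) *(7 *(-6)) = -3990000000000000000000000 / 23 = -173478260869565217391304.30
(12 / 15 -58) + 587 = 2649 / 5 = 529.80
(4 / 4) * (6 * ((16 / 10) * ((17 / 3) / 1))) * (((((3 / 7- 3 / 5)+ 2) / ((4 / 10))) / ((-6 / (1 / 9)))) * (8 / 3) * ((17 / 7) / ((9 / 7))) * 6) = -139.18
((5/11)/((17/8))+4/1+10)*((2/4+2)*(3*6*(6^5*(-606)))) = -563632940160/187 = -3014079893.90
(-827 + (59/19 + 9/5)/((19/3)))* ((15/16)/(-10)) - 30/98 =218360139/2830240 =77.15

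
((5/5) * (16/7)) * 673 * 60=646080/7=92297.14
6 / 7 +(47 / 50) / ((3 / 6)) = 479 / 175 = 2.74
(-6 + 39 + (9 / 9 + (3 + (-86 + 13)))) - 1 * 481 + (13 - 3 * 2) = -510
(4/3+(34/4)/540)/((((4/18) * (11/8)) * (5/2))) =1457/825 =1.77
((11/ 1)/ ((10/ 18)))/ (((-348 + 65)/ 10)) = -198/ 283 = -0.70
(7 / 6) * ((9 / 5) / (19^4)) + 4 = 5212861 / 1303210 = 4.00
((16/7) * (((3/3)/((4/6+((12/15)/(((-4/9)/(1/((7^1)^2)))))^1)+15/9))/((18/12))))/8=35/422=0.08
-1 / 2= -0.50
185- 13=172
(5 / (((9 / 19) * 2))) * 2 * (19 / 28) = 1805 / 252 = 7.16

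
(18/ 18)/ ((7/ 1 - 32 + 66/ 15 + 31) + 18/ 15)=5/ 58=0.09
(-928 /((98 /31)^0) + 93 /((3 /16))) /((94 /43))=-9288 /47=-197.62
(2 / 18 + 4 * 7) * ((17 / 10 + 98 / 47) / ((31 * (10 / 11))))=1650319 / 437100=3.78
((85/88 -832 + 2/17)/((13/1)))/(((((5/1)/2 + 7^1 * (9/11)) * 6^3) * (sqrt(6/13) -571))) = 0.00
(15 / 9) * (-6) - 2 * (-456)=902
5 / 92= 0.05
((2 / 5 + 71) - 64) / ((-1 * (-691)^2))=-0.00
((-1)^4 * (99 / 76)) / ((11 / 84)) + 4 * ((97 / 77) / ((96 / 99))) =16113 / 1064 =15.14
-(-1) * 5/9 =5/9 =0.56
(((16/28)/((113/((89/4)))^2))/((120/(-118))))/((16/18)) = -1402017/57205120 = -0.02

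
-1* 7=-7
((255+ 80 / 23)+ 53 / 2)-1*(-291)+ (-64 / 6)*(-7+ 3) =85373 / 138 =618.64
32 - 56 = -24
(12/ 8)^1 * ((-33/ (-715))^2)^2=243/ 35701250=0.00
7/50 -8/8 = -43/50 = -0.86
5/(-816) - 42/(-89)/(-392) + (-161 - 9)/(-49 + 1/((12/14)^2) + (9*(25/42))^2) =15232487677/1698457488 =8.97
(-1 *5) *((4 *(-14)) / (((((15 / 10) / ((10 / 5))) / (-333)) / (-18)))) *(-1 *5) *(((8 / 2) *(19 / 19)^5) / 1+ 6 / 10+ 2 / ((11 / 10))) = -789929280 / 11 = -71811752.73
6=6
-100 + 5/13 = -1295/13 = -99.62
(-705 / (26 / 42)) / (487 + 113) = -987 / 520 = -1.90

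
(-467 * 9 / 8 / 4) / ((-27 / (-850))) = -198475 / 48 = -4134.90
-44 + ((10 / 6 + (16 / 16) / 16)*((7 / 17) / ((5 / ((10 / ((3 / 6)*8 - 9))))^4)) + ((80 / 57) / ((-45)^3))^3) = -838202260331619940157 / 19057946320772015625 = -43.98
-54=-54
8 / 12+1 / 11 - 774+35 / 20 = -101837 / 132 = -771.49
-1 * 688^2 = -473344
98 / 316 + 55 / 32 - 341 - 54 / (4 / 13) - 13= -1333447 / 2528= -527.47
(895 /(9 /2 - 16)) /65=-1.20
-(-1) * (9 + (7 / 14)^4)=145 / 16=9.06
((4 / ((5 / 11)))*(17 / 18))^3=52313624 / 91125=574.09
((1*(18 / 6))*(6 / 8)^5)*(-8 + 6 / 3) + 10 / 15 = -5537 / 1536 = -3.60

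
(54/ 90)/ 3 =1/ 5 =0.20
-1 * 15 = -15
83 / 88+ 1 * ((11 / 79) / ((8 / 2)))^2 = 1037337 / 1098416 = 0.94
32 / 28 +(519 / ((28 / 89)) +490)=59943 / 28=2140.82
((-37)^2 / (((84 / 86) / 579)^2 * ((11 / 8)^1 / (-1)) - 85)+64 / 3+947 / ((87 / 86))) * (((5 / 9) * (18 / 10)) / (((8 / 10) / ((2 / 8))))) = 399536167559865 / 1358183530244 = 294.17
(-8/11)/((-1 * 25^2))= 8/6875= 0.00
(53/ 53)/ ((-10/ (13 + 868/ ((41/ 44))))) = -7745/ 82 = -94.45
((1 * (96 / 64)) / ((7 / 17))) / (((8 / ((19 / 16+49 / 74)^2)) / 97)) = 5931576675 / 39251968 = 151.12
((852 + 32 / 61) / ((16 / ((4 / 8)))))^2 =169026001 / 238144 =709.76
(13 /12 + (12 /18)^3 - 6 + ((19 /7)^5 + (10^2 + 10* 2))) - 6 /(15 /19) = 2315277667 /9075780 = 255.11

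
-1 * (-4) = 4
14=14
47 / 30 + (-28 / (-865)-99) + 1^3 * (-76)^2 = 29471929 / 5190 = 5678.60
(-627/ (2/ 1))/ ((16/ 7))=-4389/ 32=-137.16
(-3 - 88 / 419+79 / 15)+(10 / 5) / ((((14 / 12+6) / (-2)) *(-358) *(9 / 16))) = 99625502 / 48375645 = 2.06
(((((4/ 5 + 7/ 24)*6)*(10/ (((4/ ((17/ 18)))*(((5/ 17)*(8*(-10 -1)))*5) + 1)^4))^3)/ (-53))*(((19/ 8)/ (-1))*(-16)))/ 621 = -84488774290206903065768174751416900/ 8033642381515563766730907836788300834020793733204822168616864537873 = -0.00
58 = 58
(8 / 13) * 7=56 / 13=4.31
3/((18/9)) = 3/2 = 1.50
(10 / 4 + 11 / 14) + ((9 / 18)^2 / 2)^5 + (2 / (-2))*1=524295 / 229376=2.29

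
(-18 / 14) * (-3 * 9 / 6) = 81 / 14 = 5.79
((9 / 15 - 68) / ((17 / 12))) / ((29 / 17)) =-4044 / 145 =-27.89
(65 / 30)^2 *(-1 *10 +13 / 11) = -16393 / 396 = -41.40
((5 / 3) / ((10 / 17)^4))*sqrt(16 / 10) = 83521*sqrt(10) / 15000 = 17.61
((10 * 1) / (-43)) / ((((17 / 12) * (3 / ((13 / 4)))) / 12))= -2.13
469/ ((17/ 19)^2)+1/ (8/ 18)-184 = 467133/ 1156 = 404.09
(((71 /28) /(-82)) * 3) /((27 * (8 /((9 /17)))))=-71 /312256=-0.00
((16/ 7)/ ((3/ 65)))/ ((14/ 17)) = 8840/ 147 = 60.14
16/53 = 0.30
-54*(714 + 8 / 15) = -192924 / 5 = -38584.80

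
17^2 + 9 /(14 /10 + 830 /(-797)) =314.10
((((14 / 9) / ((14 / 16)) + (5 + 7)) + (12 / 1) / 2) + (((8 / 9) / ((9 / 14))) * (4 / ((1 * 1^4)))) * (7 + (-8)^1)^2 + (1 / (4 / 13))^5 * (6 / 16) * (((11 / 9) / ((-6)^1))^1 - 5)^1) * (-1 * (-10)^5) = -2829414990625 / 41472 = -68224705.60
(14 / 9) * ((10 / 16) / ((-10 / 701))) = -4907 / 72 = -68.15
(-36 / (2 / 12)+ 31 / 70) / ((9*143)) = -15089 / 90090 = -0.17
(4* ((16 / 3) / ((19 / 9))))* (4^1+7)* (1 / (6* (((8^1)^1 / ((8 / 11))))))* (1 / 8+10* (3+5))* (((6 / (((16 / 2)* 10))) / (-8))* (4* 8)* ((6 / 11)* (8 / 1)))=-184608 / 1045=-176.66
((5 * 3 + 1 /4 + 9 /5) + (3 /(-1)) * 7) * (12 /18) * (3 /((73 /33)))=-2607 /730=-3.57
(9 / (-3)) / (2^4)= -3 / 16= -0.19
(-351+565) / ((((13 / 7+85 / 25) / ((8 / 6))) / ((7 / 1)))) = 26215 / 69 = 379.93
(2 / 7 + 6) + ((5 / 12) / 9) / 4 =19043 / 3024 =6.30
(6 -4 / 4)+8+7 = 20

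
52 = 52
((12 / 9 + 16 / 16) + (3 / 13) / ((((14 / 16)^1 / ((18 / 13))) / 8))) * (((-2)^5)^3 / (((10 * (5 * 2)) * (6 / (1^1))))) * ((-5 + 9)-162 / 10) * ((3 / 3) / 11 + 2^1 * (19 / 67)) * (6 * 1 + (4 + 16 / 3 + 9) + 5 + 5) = 46553709359104 / 588512925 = 79103.97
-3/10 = -0.30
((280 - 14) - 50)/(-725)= -216/725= -0.30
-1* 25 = -25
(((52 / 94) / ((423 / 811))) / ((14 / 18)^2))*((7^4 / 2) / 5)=4649463 / 11045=420.96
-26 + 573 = 547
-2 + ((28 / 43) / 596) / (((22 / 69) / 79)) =-243751 / 140954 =-1.73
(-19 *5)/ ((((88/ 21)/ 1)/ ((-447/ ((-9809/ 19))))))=-19.63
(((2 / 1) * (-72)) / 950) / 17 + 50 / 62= 199643 / 250325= 0.80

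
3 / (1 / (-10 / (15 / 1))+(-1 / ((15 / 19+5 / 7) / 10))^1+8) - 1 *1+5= -16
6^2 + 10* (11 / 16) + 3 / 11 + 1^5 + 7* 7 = 8197 / 88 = 93.15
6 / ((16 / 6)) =9 / 4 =2.25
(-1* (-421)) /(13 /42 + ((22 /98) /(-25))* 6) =3094350 /1879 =1646.81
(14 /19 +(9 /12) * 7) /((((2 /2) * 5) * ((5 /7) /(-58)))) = -18473 /190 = -97.23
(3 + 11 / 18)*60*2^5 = 20800 / 3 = 6933.33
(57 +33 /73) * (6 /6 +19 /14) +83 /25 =1772438 /12775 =138.74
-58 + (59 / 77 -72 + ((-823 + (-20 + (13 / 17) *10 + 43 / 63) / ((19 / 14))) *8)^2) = 28799680213795769 / 650699973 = 44259538.05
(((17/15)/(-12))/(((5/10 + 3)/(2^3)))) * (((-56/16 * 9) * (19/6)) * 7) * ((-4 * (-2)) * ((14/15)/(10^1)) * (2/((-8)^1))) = -31654/1125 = -28.14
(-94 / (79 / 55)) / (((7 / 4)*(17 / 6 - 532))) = 24816 / 351155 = 0.07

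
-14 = -14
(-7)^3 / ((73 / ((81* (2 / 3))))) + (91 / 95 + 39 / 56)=-97894567 / 388360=-252.07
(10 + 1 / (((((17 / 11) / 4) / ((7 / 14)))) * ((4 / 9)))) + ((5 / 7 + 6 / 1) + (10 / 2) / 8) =19279 / 952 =20.25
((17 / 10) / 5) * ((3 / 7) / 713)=51 / 249550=0.00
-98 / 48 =-49 / 24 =-2.04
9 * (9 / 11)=81 / 11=7.36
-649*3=-1947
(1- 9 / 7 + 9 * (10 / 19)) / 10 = 296 / 665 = 0.45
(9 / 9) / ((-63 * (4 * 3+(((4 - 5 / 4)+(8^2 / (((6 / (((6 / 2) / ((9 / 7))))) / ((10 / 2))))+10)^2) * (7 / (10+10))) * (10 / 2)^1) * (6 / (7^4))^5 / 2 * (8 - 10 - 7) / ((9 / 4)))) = 11398895185373143 / 4429791612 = 2573235.08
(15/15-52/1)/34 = -3/2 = -1.50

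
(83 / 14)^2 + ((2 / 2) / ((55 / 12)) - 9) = 284227 / 10780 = 26.37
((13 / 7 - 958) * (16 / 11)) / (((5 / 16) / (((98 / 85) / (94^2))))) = -5996928 / 10327075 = -0.58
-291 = -291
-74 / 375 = -0.20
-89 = -89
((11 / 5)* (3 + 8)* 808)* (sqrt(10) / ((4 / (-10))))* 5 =-244420* sqrt(10) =-772923.91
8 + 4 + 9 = 21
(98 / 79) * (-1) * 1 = -1.24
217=217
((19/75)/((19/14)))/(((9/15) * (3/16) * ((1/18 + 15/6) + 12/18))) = 224/435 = 0.51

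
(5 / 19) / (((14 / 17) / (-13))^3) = -53969305 / 52136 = -1035.16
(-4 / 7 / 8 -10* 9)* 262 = -165191 / 7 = -23598.71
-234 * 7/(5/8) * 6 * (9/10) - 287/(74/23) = -26346817/1850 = -14241.52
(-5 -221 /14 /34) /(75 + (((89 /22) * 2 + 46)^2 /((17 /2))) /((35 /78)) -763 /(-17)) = -314721 /51087064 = -0.01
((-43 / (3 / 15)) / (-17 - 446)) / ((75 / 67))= 2881 / 6945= 0.41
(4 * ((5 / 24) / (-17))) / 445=-1 / 9078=-0.00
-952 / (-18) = 476 / 9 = 52.89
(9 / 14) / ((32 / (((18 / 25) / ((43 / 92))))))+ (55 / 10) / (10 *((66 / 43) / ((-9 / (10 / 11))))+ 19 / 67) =-2841299313 / 659129800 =-4.31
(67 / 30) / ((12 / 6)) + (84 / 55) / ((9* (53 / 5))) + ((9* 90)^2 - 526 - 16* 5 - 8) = 7642979967 / 11660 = 655487.13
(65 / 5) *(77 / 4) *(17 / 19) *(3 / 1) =51051 / 76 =671.72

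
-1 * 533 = -533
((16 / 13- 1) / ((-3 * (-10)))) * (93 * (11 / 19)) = 1023 / 2470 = 0.41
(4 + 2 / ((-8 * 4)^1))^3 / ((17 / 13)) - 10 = 36.68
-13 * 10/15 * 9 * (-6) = 468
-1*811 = -811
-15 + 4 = -11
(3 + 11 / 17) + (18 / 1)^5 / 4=8030726 / 17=472395.65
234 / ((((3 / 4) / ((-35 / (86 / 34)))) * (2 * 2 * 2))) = -23205 / 43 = -539.65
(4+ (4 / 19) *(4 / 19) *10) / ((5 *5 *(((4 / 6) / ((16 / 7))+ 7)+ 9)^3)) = 22173696 / 539482650775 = 0.00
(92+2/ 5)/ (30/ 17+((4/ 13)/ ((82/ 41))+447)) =14586/ 70865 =0.21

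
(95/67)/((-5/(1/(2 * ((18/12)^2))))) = -38/603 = -0.06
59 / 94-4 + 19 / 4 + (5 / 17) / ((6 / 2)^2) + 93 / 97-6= -10130597 / 2790108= -3.63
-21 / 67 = -0.31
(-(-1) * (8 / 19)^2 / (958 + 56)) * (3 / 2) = 16 / 61009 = 0.00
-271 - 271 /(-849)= -229808 /849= -270.68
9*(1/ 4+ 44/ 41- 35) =-49707/ 164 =-303.09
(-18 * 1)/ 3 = -6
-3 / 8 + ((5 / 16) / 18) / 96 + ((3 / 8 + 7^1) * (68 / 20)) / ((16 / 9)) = 1898017 / 138240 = 13.73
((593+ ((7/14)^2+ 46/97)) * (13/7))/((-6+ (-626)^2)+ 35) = 598949/212882796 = 0.00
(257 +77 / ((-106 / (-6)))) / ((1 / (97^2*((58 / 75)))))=7559341144 / 3975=1901721.04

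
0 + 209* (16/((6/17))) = 28424/3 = 9474.67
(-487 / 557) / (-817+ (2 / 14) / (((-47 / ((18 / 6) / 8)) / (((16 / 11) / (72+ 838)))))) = 801916115 / 749337095176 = 0.00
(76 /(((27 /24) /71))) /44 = 10792 /99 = 109.01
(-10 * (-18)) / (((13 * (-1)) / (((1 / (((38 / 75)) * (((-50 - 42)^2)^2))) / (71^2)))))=-3375 / 44600010855296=-0.00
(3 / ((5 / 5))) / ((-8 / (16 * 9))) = -54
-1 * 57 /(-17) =57 /17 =3.35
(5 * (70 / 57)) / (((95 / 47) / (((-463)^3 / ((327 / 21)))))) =-2285793066410 / 118047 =-19363415.13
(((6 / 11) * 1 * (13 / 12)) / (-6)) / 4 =-13 / 528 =-0.02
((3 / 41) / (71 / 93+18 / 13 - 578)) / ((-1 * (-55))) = -3627 / 1569942275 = -0.00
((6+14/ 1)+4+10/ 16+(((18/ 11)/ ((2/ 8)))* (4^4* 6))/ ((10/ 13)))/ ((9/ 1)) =5761619/ 3960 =1454.95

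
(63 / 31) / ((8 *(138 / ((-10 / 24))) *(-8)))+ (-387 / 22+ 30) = 49830529 / 4015616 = 12.41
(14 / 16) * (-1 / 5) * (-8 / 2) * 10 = 7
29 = 29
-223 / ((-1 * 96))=2.32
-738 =-738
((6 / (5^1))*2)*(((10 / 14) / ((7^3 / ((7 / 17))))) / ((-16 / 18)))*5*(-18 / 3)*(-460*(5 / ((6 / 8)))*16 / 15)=-1324800 / 5831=-227.20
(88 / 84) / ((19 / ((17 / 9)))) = 374 / 3591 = 0.10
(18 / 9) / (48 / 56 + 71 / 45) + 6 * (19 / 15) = 32296 / 3835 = 8.42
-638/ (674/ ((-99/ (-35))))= -31581/ 11795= -2.68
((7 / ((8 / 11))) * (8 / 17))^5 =2706784157 / 1419857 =1906.38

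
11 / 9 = 1.22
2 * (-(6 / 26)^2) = -18 / 169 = -0.11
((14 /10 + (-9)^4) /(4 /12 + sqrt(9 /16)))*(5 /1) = 30288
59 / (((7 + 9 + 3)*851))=59 / 16169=0.00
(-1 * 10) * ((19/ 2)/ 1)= -95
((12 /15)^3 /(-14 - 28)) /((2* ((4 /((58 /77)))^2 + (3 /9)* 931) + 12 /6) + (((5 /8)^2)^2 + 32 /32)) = -110231552 /6150832053625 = -0.00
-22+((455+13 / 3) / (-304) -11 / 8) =-2837 / 114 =-24.89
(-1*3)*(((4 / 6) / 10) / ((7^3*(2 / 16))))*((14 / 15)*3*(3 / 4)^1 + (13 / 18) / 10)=-782 / 77175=-0.01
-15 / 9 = -5 / 3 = -1.67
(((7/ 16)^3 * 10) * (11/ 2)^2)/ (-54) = -207515/ 442368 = -0.47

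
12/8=3/2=1.50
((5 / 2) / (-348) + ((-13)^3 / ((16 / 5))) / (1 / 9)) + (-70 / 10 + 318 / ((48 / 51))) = -8140687 / 1392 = -5848.19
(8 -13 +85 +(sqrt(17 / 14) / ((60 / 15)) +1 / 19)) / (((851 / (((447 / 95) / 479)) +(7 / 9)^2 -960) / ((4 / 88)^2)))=12069 * sqrt(238) / 28025249944384 +18356949 / 9508566945416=0.00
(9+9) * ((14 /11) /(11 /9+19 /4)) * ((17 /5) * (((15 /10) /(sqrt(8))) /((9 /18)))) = 115668 * sqrt(2) /11825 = 13.83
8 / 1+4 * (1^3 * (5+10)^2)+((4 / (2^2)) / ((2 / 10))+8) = 921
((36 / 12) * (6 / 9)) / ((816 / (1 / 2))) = 0.00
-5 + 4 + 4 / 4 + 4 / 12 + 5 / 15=2 / 3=0.67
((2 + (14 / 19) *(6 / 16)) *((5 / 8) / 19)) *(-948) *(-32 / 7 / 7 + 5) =-43666065 / 141512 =-308.57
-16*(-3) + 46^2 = 2164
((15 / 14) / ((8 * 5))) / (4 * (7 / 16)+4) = 3 / 644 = 0.00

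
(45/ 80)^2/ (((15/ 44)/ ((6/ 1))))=891/ 160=5.57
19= 19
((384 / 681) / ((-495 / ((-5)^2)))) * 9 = -640 / 2497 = -0.26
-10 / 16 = -5 / 8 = -0.62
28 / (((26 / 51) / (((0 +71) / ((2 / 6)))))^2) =4887771.50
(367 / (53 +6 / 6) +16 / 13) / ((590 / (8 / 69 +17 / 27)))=22687 / 2236572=0.01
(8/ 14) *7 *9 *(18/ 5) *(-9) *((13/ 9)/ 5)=-8424/ 25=-336.96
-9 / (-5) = 9 / 5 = 1.80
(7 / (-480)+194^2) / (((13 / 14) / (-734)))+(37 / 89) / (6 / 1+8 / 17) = -29749798.87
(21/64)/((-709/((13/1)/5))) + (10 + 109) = 26998447/226880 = 119.00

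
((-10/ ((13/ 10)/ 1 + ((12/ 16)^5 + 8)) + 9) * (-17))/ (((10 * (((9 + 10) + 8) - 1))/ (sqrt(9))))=-6600743/ 4232020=-1.56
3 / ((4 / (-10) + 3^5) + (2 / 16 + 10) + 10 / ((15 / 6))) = 40 / 3423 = 0.01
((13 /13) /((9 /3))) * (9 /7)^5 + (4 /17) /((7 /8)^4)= 449299 /285719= 1.57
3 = 3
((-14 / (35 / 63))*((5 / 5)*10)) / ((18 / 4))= -56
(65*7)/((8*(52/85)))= 2975/32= 92.97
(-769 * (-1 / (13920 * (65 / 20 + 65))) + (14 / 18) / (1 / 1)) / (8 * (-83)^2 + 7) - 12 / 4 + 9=5512145057 / 918688680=6.00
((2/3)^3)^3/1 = 0.03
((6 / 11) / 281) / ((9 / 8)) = 16 / 9273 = 0.00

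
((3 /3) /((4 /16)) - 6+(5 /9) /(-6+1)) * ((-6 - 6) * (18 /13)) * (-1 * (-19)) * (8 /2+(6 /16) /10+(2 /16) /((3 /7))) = 375079 /130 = 2885.22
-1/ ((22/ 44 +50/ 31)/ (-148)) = 9176/ 131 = 70.05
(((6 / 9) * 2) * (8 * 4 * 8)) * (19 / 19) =1024 / 3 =341.33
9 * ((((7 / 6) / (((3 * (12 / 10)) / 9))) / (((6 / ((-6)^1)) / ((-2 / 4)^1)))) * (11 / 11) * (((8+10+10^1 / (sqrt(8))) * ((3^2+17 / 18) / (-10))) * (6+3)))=-33831 / 16 - 18795 * sqrt(2) / 64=-2529.75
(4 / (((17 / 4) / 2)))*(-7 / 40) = -28 / 85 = -0.33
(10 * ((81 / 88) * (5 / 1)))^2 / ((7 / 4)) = 4100625 / 3388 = 1210.34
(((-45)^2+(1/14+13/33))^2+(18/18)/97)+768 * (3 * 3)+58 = 85082952684229/20704068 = 4109479.97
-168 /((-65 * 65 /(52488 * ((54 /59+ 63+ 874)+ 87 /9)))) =492989970816 /249275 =1977695.20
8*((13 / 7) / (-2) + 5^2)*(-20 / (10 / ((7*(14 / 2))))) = -18872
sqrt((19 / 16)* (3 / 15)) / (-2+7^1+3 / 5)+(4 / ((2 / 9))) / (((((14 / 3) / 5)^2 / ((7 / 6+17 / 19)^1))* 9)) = sqrt(95) / 112+17625 / 3724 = 4.82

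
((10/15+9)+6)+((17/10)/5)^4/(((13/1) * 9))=11456333521/731250000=15.67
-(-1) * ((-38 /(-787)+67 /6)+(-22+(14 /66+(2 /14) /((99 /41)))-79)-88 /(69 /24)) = -3013630597 /25087986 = -120.12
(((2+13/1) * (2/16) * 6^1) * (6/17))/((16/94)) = 6345/272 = 23.33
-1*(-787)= 787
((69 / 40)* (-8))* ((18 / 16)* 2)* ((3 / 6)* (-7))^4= -1491021 / 320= -4659.44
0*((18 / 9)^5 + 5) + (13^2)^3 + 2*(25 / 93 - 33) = 448887149 / 93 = 4826743.54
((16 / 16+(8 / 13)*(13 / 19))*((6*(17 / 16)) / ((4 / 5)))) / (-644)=-6885 / 391552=-0.02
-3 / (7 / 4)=-12 / 7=-1.71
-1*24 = -24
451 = 451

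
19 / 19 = 1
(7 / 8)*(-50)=-175 / 4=-43.75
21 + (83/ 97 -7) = 1441/ 97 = 14.86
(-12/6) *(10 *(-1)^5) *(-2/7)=-40/7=-5.71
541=541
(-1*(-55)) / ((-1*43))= -55 / 43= -1.28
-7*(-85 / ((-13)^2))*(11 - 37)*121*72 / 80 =-9968.54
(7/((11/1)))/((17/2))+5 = 949/187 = 5.07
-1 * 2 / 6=-1 / 3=-0.33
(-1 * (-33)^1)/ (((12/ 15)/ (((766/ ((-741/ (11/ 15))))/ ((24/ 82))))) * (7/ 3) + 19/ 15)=85502835/ 1414607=60.44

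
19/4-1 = 15/4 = 3.75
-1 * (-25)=25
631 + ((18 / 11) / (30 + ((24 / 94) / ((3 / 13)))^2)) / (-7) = 1675599988 / 2655499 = 630.99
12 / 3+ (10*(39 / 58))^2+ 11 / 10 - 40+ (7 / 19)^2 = 31725591 / 3036010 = 10.45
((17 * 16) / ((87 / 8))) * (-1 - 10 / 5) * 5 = -10880 / 29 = -375.17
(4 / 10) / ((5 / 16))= 32 / 25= 1.28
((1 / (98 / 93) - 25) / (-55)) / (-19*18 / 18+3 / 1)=-2357 / 86240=-0.03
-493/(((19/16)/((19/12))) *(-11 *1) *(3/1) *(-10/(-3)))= 986/165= 5.98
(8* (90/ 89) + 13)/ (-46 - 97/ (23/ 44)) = -43171/ 474014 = -0.09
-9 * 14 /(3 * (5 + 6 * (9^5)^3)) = -42 /1235346792567899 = -0.00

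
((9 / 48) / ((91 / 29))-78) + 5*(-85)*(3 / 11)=-3104691 / 16016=-193.85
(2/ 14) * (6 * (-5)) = -30/ 7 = -4.29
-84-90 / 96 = -84.94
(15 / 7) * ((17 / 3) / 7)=85 / 49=1.73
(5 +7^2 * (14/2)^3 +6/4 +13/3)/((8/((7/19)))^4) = 242277707/3202768896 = 0.08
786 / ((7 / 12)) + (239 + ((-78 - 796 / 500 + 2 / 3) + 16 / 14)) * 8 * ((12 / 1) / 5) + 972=23689772 / 4375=5414.81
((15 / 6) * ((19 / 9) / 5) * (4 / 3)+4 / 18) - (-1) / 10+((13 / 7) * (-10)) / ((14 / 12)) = -187717 / 13230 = -14.19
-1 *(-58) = 58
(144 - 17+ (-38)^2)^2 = 2468041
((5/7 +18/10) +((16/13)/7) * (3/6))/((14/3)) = 1776/3185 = 0.56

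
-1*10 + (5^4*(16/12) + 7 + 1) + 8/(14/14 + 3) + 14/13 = 32542/39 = 834.41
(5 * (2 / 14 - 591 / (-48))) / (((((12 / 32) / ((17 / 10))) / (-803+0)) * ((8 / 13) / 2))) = -82520295 / 112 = -736788.35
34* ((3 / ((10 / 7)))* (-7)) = -2499 / 5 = -499.80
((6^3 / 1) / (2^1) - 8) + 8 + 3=111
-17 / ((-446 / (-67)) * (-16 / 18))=2.87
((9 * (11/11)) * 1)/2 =9/2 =4.50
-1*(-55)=55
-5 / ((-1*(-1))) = -5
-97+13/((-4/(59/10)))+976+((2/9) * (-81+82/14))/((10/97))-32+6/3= 1682983/2520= 667.85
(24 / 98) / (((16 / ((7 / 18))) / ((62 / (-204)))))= -31 / 17136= -0.00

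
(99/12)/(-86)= -33/344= -0.10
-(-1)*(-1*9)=-9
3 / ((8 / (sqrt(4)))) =3 / 4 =0.75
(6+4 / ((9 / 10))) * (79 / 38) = 21.71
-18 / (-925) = 18 / 925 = 0.02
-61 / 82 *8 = -244 / 41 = -5.95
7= 7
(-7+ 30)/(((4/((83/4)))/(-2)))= -1909/8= -238.62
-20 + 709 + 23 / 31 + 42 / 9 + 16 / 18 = 193988 / 279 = 695.30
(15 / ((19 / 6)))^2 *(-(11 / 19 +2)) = -396900 / 6859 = -57.87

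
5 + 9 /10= 59 /10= 5.90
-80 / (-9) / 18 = 40 / 81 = 0.49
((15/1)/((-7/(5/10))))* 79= -1185/14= -84.64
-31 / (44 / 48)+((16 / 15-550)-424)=-166114 / 165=-1006.75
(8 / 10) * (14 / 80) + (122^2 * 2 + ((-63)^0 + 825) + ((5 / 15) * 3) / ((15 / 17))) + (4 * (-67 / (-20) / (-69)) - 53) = 35123391 / 1150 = 30542.08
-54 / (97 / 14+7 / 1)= -252 / 65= -3.88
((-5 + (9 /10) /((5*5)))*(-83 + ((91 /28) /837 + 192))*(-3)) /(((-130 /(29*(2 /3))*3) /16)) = -5253602242 /4080375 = -1287.53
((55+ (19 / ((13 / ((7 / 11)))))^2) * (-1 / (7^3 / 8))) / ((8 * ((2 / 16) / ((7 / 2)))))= -4.56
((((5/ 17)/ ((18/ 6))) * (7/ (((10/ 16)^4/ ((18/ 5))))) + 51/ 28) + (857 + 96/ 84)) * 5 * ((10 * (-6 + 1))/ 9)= -260656271/ 10710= -24337.65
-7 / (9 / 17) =-119 / 9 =-13.22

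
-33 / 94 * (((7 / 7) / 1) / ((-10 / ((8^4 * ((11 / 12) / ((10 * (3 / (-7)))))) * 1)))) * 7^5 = -1822147712 / 3525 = -516921.34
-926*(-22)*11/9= 24899.11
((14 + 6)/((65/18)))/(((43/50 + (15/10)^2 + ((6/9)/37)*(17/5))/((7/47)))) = 5594400/21507811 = 0.26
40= 40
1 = 1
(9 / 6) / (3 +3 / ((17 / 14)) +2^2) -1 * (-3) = 1017 / 322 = 3.16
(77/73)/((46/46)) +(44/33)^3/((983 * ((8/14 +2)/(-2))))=18360209/17437437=1.05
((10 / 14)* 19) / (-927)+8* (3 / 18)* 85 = 735325 / 6489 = 113.32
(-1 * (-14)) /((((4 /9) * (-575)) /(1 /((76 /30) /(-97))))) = 18333 /8740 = 2.10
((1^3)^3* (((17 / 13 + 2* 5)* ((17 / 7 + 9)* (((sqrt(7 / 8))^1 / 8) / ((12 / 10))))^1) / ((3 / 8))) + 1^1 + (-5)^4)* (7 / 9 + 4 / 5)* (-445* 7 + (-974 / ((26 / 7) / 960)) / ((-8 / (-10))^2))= -45814892354 / 117-25615355150* sqrt(14) / 4563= -412584853.08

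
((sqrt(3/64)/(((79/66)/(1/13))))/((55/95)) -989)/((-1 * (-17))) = -989/17+57 * sqrt(3)/69836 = -58.18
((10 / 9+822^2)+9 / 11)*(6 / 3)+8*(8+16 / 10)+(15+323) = 669134396 / 495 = 1351786.66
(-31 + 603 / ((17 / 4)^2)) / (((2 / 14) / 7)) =33761 / 289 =116.82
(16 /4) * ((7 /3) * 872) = 24416 /3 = 8138.67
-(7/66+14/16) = -259/264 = -0.98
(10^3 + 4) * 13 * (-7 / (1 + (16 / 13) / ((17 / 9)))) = -20191444 / 365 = -55319.02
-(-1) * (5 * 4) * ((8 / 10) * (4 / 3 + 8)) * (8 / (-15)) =-3584 / 45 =-79.64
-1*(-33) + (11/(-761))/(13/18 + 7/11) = 6753219/204709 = 32.99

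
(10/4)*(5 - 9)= -10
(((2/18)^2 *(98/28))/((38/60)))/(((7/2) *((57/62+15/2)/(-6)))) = -620/44631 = -0.01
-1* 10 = -10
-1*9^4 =-6561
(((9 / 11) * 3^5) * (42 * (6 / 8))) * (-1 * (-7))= 43839.41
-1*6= -6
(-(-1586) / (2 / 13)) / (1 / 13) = 134017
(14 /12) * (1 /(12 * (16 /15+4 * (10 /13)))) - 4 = -77113 /19392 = -3.98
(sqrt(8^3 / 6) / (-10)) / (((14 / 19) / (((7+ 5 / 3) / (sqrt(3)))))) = -1976 / 315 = -6.27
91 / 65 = 7 / 5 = 1.40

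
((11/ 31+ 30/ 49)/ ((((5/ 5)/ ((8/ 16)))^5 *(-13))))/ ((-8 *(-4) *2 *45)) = -113/ 139991040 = -0.00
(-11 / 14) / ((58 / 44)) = -121 / 203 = -0.60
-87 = -87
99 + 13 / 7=706 / 7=100.86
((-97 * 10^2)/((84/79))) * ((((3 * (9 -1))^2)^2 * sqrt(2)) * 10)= -211866624000 * sqrt(2)/7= -42803521867.86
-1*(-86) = 86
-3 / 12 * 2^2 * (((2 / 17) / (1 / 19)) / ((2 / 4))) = -76 / 17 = -4.47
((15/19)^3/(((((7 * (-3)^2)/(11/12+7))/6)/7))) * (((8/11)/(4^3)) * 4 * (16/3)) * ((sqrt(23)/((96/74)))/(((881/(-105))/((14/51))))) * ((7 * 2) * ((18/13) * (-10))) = 2379562500 * sqrt(23)/773157671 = 14.76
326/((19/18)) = 308.84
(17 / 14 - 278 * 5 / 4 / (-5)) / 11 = 45 / 7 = 6.43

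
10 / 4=5 / 2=2.50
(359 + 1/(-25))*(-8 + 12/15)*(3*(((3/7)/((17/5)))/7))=-415368/2975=-139.62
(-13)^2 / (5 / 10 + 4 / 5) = 130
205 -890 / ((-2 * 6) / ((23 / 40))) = 11887 / 48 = 247.65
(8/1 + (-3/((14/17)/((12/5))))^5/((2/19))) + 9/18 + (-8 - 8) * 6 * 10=-51075359811869/105043750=-486229.40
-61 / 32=-1.91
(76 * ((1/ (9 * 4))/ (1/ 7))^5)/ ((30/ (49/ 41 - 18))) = -220020437/ 18593349120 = -0.01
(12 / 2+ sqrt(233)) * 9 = 54+ 9 * sqrt(233) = 191.38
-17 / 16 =-1.06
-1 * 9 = -9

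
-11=-11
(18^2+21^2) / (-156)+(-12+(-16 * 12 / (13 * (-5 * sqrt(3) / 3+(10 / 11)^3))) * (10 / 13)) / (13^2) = -937433090067 / 188680934884+680279424 * sqrt(3) / 47170233721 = -4.94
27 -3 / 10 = 26.70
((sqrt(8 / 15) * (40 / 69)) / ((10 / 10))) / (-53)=-16 * sqrt(30) / 10971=-0.01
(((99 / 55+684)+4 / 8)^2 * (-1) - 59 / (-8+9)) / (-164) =2872.36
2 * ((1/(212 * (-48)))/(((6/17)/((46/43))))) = -0.00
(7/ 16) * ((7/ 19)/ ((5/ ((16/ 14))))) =7/ 190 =0.04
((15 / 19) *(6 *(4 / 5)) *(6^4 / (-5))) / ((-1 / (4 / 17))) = 373248 / 1615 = 231.11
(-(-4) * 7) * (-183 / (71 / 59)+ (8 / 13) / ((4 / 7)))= -3902276 / 923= -4227.82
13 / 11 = 1.18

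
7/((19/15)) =105/19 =5.53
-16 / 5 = -3.20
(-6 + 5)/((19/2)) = -2/19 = -0.11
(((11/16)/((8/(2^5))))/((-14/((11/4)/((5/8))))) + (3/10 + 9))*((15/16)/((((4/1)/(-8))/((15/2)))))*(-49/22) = 372015/1408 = 264.22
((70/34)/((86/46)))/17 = 805/12427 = 0.06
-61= -61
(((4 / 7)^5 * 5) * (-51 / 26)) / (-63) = 0.01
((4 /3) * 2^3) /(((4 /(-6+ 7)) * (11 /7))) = 56 /33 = 1.70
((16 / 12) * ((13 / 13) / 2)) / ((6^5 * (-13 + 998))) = 1 / 11489040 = 0.00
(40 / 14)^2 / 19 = 400 / 931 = 0.43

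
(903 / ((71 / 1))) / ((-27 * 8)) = -0.06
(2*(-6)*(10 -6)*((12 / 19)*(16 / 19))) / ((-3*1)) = 3072 / 361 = 8.51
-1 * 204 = -204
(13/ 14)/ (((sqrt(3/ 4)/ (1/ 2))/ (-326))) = -2119 * sqrt(3)/ 21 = -174.77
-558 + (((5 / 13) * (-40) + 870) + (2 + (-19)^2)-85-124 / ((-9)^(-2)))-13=-123271 / 13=-9482.38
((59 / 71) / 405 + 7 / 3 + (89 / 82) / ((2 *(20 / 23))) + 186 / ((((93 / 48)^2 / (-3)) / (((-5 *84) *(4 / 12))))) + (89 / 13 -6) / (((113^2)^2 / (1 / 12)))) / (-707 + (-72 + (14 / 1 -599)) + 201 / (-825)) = -1418859167172429973781065 / 93001650818600325677616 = -15.26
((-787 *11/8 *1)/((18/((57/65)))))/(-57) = 8657/9360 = 0.92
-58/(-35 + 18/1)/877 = 58/14909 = 0.00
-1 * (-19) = 19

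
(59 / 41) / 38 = 59 / 1558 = 0.04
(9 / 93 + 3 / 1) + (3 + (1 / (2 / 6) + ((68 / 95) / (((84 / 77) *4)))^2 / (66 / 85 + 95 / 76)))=9.11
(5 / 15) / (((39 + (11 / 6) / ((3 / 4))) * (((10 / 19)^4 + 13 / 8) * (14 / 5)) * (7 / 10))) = 26064200 / 10808853307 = 0.00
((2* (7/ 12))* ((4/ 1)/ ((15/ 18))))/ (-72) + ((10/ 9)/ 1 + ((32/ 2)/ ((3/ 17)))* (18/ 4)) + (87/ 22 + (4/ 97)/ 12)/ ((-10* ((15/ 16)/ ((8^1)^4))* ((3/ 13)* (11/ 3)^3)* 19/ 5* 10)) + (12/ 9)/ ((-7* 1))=3823405298469/ 9444177050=404.84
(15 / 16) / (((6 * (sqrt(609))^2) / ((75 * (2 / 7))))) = 125 / 22736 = 0.01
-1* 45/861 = -15/287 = -0.05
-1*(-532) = 532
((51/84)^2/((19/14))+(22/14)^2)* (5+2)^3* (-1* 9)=-1286145/152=-8461.48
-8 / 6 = -1.33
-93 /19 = -4.89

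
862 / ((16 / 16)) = 862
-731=-731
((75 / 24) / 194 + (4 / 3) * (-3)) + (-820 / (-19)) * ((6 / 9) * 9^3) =618385563 / 29488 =20970.75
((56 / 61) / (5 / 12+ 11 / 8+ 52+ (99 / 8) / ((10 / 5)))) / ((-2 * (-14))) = 96 / 175619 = 0.00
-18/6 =-3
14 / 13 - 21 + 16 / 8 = -233 / 13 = -17.92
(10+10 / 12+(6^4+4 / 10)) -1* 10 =38917 / 30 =1297.23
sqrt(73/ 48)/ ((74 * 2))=sqrt(219)/ 1776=0.01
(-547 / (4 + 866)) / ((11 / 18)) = -1641 / 1595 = -1.03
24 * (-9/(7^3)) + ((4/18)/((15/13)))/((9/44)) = 129952/416745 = 0.31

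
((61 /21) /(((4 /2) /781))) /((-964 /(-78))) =619333 /6748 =91.78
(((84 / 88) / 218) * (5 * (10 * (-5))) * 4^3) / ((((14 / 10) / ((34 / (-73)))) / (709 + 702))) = 2878440000 / 87527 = 32886.31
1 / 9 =0.11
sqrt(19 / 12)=sqrt(57) / 6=1.26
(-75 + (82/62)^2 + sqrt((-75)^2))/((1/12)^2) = 242064/961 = 251.89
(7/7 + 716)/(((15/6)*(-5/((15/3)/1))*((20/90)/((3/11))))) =-19359/55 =-351.98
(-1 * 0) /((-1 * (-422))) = 0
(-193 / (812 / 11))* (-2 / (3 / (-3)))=-2123 / 406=-5.23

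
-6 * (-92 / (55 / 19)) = 10488 / 55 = 190.69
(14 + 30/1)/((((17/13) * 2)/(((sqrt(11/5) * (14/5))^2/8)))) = 77077/2125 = 36.27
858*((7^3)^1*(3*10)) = 8828820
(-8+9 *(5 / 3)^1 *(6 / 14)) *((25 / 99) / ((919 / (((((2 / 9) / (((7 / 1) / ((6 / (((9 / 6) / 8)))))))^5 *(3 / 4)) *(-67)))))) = 449629388800 / 19153032843357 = 0.02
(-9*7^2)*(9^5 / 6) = -8680203 / 2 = -4340101.50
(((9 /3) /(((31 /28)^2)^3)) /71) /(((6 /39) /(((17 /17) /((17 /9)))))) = 84571748352 /1071216942967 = 0.08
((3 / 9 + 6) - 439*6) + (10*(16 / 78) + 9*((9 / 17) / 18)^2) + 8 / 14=-276143305 / 105196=-2625.04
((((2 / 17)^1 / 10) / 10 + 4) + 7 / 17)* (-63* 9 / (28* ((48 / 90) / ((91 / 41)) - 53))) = 7540533 / 4451960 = 1.69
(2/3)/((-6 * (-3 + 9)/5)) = -5/54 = -0.09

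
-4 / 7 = -0.57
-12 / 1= -12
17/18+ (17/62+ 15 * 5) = 21265/279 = 76.22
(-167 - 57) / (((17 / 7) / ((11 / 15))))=-17248 / 255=-67.64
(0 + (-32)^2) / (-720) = -64 / 45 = -1.42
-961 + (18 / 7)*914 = 9725 / 7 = 1389.29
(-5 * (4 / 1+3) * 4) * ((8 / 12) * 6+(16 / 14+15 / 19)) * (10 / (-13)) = 157800 / 247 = 638.87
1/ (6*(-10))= -1/ 60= -0.02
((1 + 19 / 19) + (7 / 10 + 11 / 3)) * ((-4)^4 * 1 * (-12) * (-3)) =58675.20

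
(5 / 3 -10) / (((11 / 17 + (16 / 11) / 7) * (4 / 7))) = -17.06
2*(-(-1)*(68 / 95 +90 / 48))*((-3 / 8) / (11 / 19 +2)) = -5907 / 7840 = -0.75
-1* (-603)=603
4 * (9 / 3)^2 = 36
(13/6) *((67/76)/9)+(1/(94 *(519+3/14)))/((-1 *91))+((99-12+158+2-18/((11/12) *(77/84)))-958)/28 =-133521259264529/5146184907864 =-25.95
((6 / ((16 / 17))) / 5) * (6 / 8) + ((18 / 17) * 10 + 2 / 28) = 221167 / 19040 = 11.62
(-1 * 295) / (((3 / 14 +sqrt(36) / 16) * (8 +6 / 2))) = -16520 / 363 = -45.51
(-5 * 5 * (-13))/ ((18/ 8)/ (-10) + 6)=13000/ 231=56.28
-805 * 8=-6440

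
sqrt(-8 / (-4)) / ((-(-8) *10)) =sqrt(2) / 80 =0.02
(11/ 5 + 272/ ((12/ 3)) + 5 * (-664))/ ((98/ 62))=-503719/ 245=-2056.00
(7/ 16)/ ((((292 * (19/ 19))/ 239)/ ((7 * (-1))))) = -2.51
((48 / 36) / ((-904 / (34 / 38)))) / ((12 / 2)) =-17 / 77292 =-0.00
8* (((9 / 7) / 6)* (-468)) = -5616 / 7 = -802.29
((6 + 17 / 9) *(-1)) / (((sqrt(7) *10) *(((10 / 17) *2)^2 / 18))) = -20519 *sqrt(7) / 14000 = -3.88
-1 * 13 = -13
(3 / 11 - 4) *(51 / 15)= -697 / 55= -12.67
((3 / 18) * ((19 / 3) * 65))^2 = 1525225 / 324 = 4707.48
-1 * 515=-515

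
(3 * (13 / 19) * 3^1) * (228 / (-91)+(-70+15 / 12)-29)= -328437 / 532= -617.36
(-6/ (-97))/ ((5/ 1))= 0.01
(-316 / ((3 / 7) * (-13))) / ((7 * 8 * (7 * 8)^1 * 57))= 79 / 248976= 0.00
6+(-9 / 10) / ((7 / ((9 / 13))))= 5379 / 910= 5.91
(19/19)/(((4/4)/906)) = 906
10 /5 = 2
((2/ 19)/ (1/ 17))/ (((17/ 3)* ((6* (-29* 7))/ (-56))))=8/ 551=0.01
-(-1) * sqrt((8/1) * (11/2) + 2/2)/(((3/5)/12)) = 60 * sqrt(5) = 134.16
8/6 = 4/3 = 1.33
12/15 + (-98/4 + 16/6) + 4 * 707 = 84209/30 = 2806.97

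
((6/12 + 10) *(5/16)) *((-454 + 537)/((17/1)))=8715/544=16.02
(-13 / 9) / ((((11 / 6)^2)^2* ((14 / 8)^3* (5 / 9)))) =-1078272 / 25109315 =-0.04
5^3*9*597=671625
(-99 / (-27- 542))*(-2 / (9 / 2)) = -44 / 569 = -0.08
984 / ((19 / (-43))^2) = 1819416 / 361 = 5039.93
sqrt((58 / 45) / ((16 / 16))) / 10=sqrt(290) / 150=0.11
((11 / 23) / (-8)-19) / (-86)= 3507 / 15824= 0.22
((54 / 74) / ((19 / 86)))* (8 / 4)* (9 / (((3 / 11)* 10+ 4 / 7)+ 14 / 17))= 13677741 / 948347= 14.42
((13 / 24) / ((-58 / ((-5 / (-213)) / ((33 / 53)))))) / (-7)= 3445 / 68490576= 0.00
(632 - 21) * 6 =3666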